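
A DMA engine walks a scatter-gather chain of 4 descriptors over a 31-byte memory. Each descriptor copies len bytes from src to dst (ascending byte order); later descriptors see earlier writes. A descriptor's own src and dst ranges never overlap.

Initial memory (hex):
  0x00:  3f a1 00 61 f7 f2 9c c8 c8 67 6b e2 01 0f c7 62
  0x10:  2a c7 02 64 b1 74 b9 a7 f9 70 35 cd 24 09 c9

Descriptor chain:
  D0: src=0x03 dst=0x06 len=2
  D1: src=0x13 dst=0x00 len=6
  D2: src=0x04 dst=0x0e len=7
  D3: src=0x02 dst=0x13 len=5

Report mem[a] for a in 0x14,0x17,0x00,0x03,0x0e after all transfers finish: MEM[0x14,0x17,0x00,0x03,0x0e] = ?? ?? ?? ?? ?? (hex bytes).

[0] 0x03->0x06 len=2 : 61 f7
[1] 0x13->0x00 len=6 : 64 b1 74 b9 a7 f9
[2] 0x04->0x0e len=7 : a7 f9 61 f7 c8 67 6b
[3] 0x02->0x13 len=5 : 74 b9 a7 f9 61
query mem[0x14]=0xb9, mem[0x17]=0x61, mem[0x00]=0x64, mem[0x03]=0xb9, mem[0x0e]=0xa7

MEM[0x14,0x17,0x00,0x03,0x0e] = b9 61 64 b9 a7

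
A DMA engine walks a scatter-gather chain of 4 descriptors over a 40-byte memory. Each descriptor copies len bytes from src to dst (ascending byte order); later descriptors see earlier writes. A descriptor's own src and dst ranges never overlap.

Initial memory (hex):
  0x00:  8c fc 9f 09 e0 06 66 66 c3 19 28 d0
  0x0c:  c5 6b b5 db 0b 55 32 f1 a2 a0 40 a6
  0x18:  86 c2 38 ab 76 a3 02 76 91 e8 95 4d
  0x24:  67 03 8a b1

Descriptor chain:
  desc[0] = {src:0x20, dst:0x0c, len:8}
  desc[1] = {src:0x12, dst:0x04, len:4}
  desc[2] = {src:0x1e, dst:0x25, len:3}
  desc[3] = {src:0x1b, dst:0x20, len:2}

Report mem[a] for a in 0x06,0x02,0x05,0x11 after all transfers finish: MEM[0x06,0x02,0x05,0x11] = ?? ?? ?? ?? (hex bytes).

MEM[0x06,0x02,0x05,0x11] = a2 9f b1 03

#0 dst[0x0c+8] := {0x91,0xe8,0x95,0x4d,0x67,0x03,0x8a,0xb1}
#1 dst[0x04+4] := {0x8a,0xb1,0xa2,0xa0}
#2 dst[0x25+3] := {0x02,0x76,0x91}
#3 dst[0x20+2] := {0xab,0x76}
query mem[0x06]=0xa2, mem[0x02]=0x9f, mem[0x05]=0xb1, mem[0x11]=0x03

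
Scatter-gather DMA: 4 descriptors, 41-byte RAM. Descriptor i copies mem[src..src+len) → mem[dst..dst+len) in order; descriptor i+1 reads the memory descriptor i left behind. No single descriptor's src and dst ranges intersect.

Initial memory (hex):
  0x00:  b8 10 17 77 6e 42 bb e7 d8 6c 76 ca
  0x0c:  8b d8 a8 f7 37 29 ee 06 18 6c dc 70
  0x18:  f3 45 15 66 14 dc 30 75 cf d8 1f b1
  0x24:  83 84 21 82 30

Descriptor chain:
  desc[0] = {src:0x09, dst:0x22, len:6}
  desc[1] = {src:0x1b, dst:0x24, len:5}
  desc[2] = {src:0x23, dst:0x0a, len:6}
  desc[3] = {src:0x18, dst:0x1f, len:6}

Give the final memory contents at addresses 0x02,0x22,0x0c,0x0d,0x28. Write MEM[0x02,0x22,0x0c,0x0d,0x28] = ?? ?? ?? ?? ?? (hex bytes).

MEM[0x02,0x22,0x0c,0x0d,0x28] = 17 66 14 dc 75

  after D0: wrote 6B at 0x22 = 6c76ca8bd8a8
  after D1: wrote 5B at 0x24 = 6614dc3075
  after D2: wrote 6B at 0x0a = 766614dc3075
  after D3: wrote 6B at 0x1f = f345156614dc
query mem[0x02]=0x17, mem[0x22]=0x66, mem[0x0c]=0x14, mem[0x0d]=0xdc, mem[0x28]=0x75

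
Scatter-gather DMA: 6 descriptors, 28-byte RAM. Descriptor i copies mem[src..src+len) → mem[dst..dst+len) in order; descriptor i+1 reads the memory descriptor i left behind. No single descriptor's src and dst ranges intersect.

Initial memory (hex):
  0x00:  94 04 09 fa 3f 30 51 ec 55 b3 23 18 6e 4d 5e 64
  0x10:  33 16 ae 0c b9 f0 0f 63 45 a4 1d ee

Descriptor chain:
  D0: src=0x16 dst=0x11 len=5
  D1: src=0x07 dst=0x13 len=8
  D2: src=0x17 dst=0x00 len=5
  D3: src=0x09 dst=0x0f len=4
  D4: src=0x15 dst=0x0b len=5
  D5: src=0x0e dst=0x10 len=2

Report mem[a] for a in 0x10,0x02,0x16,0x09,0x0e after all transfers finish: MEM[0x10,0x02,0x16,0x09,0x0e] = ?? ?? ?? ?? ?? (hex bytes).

[0] 0x16->0x11 len=5 : 0f 63 45 a4 1d
[1] 0x07->0x13 len=8 : ec 55 b3 23 18 6e 4d 5e
[2] 0x17->0x00 len=5 : 18 6e 4d 5e ee
[3] 0x09->0x0f len=4 : b3 23 18 6e
[4] 0x15->0x0b len=5 : b3 23 18 6e 4d
[5] 0x0e->0x10 len=2 : 6e 4d
query mem[0x10]=0x6e, mem[0x02]=0x4d, mem[0x16]=0x23, mem[0x09]=0xb3, mem[0x0e]=0x6e

MEM[0x10,0x02,0x16,0x09,0x0e] = 6e 4d 23 b3 6e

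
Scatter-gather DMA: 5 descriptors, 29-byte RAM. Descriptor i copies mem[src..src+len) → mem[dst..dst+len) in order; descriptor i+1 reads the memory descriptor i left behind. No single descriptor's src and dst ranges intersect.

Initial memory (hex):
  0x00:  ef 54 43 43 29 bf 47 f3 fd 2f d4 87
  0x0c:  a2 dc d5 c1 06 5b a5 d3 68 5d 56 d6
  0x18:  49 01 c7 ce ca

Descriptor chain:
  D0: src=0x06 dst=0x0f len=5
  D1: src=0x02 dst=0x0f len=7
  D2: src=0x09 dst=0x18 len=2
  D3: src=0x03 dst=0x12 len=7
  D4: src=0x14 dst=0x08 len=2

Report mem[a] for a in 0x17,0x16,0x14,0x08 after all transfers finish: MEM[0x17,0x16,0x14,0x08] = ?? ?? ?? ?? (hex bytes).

D0: mem[0x0f..0x13] <- [47 f3 fd 2f d4]
D1: mem[0x0f..0x15] <- [43 43 29 bf 47 f3 fd]
D2: mem[0x18..0x19] <- [2f d4]
D3: mem[0x12..0x18] <- [43 29 bf 47 f3 fd 2f]
D4: mem[0x08..0x09] <- [bf 47]
query mem[0x17]=0xfd, mem[0x16]=0xf3, mem[0x14]=0xbf, mem[0x08]=0xbf

MEM[0x17,0x16,0x14,0x08] = fd f3 bf bf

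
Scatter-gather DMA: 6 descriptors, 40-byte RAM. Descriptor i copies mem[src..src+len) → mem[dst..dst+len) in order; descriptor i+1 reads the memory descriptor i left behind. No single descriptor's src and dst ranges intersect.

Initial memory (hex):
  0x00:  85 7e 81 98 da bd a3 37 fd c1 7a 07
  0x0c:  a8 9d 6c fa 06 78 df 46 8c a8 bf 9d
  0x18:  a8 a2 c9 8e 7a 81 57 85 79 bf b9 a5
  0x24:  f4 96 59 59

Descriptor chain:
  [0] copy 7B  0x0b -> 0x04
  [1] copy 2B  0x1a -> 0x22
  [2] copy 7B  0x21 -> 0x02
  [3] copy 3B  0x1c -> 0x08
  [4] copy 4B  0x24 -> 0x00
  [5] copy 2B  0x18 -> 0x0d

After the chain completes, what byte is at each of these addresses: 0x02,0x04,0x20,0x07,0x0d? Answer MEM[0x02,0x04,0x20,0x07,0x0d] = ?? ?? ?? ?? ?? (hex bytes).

MEM[0x02,0x04,0x20,0x07,0x0d] = 59 8e 79 59 a8

[0] 0x0b->0x04 len=7 : 07 a8 9d 6c fa 06 78
[1] 0x1a->0x22 len=2 : c9 8e
[2] 0x21->0x02 len=7 : bf c9 8e f4 96 59 59
[3] 0x1c->0x08 len=3 : 7a 81 57
[4] 0x24->0x00 len=4 : f4 96 59 59
[5] 0x18->0x0d len=2 : a8 a2
query mem[0x02]=0x59, mem[0x04]=0x8e, mem[0x20]=0x79, mem[0x07]=0x59, mem[0x0d]=0xa8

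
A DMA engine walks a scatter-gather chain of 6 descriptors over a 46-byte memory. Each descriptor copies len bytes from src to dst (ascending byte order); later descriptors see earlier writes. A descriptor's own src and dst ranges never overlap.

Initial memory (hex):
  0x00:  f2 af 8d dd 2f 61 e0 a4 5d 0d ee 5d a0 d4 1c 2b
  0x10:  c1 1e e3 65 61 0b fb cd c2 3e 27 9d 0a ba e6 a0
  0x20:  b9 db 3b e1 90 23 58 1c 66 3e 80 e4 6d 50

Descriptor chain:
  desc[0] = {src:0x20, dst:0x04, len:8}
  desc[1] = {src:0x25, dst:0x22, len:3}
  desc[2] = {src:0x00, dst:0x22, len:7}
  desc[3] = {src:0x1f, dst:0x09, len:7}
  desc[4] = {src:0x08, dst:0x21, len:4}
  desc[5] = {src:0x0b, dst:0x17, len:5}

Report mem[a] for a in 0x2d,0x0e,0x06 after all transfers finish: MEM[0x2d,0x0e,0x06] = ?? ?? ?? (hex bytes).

MEM[0x2d,0x0e,0x06] = 50 8d 3b

D0: mem[0x04..0x0b] <- [b9 db 3b e1 90 23 58 1c]
D1: mem[0x22..0x24] <- [23 58 1c]
D2: mem[0x22..0x28] <- [f2 af 8d dd b9 db 3b]
D3: mem[0x09..0x0f] <- [a0 b9 db f2 af 8d dd]
D4: mem[0x21..0x24] <- [90 a0 b9 db]
D5: mem[0x17..0x1b] <- [db f2 af 8d dd]
query mem[0x2d]=0x50, mem[0x0e]=0x8d, mem[0x06]=0x3b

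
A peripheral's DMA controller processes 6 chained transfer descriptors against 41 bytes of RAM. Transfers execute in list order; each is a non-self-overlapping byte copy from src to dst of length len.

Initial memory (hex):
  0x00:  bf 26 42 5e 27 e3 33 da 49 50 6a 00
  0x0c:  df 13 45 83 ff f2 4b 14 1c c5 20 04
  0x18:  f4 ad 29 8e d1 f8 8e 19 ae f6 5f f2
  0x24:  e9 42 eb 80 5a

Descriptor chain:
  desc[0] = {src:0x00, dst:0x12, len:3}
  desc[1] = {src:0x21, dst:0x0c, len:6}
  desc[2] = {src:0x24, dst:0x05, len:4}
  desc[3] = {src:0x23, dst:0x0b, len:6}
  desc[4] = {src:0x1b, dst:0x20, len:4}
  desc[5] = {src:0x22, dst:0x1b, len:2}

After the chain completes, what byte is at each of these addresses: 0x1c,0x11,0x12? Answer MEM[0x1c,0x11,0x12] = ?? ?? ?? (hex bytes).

MEM[0x1c,0x11,0x12] = 8e eb bf

[0] 0x00->0x12 len=3 : bf 26 42
[1] 0x21->0x0c len=6 : f6 5f f2 e9 42 eb
[2] 0x24->0x05 len=4 : e9 42 eb 80
[3] 0x23->0x0b len=6 : f2 e9 42 eb 80 5a
[4] 0x1b->0x20 len=4 : 8e d1 f8 8e
[5] 0x22->0x1b len=2 : f8 8e
query mem[0x1c]=0x8e, mem[0x11]=0xeb, mem[0x12]=0xbf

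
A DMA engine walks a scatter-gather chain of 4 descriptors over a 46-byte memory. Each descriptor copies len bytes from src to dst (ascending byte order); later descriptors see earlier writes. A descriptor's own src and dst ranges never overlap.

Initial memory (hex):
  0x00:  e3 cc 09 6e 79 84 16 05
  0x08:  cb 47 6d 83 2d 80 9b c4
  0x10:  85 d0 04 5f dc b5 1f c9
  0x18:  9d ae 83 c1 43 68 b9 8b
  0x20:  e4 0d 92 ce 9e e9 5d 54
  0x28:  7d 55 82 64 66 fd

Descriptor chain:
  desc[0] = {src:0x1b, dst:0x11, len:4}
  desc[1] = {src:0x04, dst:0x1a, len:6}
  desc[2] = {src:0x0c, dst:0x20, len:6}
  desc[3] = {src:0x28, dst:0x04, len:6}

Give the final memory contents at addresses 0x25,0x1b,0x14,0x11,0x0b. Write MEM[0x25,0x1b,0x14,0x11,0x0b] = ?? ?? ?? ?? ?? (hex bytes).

MEM[0x25,0x1b,0x14,0x11,0x0b] = c1 84 b9 c1 83

  after D0: wrote 4B at 0x11 = c14368b9
  after D1: wrote 6B at 0x1a = 79841605cb47
  after D2: wrote 6B at 0x20 = 2d809bc485c1
  after D3: wrote 6B at 0x04 = 7d55826466fd
query mem[0x25]=0xc1, mem[0x1b]=0x84, mem[0x14]=0xb9, mem[0x11]=0xc1, mem[0x0b]=0x83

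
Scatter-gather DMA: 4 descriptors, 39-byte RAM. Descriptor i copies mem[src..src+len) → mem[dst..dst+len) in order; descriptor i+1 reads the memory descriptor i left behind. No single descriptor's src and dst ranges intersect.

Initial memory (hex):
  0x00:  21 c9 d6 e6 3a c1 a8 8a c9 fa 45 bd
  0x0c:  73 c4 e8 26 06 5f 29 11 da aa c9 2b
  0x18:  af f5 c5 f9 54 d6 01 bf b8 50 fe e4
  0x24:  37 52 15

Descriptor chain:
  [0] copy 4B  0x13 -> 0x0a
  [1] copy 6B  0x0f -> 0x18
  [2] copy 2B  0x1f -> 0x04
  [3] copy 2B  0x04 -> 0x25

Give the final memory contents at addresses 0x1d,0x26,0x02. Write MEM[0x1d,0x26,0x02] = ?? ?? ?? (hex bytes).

MEM[0x1d,0x26,0x02] = da b8 d6

  after D0: wrote 4B at 0x0a = 11daaac9
  after D1: wrote 6B at 0x18 = 26065f2911da
  after D2: wrote 2B at 0x04 = bfb8
  after D3: wrote 2B at 0x25 = bfb8
query mem[0x1d]=0xda, mem[0x26]=0xb8, mem[0x02]=0xd6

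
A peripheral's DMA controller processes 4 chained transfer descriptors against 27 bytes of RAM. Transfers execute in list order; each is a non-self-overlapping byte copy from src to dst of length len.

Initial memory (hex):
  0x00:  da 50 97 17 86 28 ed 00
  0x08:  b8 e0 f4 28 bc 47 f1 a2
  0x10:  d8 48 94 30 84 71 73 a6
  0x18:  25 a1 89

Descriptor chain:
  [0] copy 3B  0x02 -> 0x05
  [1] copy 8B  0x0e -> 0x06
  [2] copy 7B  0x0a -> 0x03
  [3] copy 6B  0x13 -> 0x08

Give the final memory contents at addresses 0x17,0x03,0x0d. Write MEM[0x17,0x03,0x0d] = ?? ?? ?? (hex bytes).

MEM[0x17,0x03,0x0d] = a6 94 25

D0: mem[0x05..0x07] <- [97 17 86]
D1: mem[0x06..0x0d] <- [f1 a2 d8 48 94 30 84 71]
D2: mem[0x03..0x09] <- [94 30 84 71 f1 a2 d8]
D3: mem[0x08..0x0d] <- [30 84 71 73 a6 25]
query mem[0x17]=0xa6, mem[0x03]=0x94, mem[0x0d]=0x25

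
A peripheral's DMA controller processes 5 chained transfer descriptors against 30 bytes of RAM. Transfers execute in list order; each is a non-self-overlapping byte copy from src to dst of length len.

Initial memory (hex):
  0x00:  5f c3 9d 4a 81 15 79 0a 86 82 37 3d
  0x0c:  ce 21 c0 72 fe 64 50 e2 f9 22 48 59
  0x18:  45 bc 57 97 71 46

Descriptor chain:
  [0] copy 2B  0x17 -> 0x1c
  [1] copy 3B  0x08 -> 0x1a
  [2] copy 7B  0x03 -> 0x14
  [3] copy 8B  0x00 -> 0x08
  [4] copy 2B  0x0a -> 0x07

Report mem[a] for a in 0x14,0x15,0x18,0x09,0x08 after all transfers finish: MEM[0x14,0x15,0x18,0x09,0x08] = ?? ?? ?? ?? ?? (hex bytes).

MEM[0x14,0x15,0x18,0x09,0x08] = 4a 81 0a c3 4a

[0] 0x17->0x1c len=2 : 59 45
[1] 0x08->0x1a len=3 : 86 82 37
[2] 0x03->0x14 len=7 : 4a 81 15 79 0a 86 82
[3] 0x00->0x08 len=8 : 5f c3 9d 4a 81 15 79 0a
[4] 0x0a->0x07 len=2 : 9d 4a
query mem[0x14]=0x4a, mem[0x15]=0x81, mem[0x18]=0x0a, mem[0x09]=0xc3, mem[0x08]=0x4a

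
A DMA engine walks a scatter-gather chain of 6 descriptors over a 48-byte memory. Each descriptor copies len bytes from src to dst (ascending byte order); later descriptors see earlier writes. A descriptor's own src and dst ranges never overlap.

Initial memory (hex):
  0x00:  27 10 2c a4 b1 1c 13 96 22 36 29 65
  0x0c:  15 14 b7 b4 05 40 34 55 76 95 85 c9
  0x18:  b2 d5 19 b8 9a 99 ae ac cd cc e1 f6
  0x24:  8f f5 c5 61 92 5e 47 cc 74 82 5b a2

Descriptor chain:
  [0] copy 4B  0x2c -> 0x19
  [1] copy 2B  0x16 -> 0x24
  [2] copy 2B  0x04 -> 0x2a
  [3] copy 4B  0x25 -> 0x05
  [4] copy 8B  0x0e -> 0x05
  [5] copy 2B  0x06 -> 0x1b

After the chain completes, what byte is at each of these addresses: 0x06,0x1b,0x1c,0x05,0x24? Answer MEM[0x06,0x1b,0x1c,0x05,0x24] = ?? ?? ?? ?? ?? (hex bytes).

#0 dst[0x19+4] := {0x74,0x82,0x5b,0xa2}
#1 dst[0x24+2] := {0x85,0xc9}
#2 dst[0x2a+2] := {0xb1,0x1c}
#3 dst[0x05+4] := {0xc9,0xc5,0x61,0x92}
#4 dst[0x05+8] := {0xb7,0xb4,0x05,0x40,0x34,0x55,0x76,0x95}
#5 dst[0x1b+2] := {0xb4,0x05}
query mem[0x06]=0xb4, mem[0x1b]=0xb4, mem[0x1c]=0x05, mem[0x05]=0xb7, mem[0x24]=0x85

MEM[0x06,0x1b,0x1c,0x05,0x24] = b4 b4 05 b7 85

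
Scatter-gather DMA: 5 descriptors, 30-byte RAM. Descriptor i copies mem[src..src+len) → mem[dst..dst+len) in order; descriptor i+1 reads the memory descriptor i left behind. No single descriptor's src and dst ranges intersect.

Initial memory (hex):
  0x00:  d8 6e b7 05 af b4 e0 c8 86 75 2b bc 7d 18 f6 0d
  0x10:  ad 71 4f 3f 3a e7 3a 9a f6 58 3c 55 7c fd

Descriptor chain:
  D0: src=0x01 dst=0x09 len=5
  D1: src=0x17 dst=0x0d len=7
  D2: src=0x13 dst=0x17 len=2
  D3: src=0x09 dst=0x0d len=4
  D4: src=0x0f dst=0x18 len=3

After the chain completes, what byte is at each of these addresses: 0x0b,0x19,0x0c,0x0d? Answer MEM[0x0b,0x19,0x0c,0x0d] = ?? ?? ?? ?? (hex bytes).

D0: mem[0x09..0x0d] <- [6e b7 05 af b4]
D1: mem[0x0d..0x13] <- [9a f6 58 3c 55 7c fd]
D2: mem[0x17..0x18] <- [fd 3a]
D3: mem[0x0d..0x10] <- [6e b7 05 af]
D4: mem[0x18..0x1a] <- [05 af 55]
query mem[0x0b]=0x05, mem[0x19]=0xaf, mem[0x0c]=0xaf, mem[0x0d]=0x6e

MEM[0x0b,0x19,0x0c,0x0d] = 05 af af 6e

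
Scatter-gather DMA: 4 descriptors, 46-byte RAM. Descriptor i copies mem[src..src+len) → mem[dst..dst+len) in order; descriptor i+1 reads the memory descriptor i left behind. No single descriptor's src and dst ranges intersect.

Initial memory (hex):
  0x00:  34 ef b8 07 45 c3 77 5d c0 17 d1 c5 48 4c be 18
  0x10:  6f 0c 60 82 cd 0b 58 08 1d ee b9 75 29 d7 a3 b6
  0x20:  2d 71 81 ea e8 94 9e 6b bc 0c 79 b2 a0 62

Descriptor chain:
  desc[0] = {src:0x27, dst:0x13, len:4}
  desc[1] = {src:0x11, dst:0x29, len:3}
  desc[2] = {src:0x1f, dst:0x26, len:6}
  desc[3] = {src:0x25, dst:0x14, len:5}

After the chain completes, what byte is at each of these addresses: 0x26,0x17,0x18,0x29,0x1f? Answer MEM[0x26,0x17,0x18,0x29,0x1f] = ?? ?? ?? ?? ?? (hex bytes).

MEM[0x26,0x17,0x18,0x29,0x1f] = b6 71 81 81 b6

D0: mem[0x13..0x16] <- [6b bc 0c 79]
D1: mem[0x29..0x2b] <- [0c 60 6b]
D2: mem[0x26..0x2b] <- [b6 2d 71 81 ea e8]
D3: mem[0x14..0x18] <- [94 b6 2d 71 81]
query mem[0x26]=0xb6, mem[0x17]=0x71, mem[0x18]=0x81, mem[0x29]=0x81, mem[0x1f]=0xb6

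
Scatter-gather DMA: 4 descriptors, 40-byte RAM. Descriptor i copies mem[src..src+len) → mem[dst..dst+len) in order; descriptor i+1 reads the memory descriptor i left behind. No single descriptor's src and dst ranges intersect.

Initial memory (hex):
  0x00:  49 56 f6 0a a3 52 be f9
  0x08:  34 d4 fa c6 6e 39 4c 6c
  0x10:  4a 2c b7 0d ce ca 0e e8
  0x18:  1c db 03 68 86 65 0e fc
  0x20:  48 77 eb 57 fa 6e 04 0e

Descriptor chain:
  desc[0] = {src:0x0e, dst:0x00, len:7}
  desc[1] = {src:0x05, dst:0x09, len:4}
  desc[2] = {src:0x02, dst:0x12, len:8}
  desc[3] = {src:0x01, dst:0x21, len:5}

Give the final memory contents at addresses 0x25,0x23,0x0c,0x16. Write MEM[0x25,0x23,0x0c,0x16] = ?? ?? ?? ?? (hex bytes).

#0 dst[0x00+7] := {0x4c,0x6c,0x4a,0x2c,0xb7,0x0d,0xce}
#1 dst[0x09+4] := {0x0d,0xce,0xf9,0x34}
#2 dst[0x12+8] := {0x4a,0x2c,0xb7,0x0d,0xce,0xf9,0x34,0x0d}
#3 dst[0x21+5] := {0x6c,0x4a,0x2c,0xb7,0x0d}
query mem[0x25]=0x0d, mem[0x23]=0x2c, mem[0x0c]=0x34, mem[0x16]=0xce

MEM[0x25,0x23,0x0c,0x16] = 0d 2c 34 ce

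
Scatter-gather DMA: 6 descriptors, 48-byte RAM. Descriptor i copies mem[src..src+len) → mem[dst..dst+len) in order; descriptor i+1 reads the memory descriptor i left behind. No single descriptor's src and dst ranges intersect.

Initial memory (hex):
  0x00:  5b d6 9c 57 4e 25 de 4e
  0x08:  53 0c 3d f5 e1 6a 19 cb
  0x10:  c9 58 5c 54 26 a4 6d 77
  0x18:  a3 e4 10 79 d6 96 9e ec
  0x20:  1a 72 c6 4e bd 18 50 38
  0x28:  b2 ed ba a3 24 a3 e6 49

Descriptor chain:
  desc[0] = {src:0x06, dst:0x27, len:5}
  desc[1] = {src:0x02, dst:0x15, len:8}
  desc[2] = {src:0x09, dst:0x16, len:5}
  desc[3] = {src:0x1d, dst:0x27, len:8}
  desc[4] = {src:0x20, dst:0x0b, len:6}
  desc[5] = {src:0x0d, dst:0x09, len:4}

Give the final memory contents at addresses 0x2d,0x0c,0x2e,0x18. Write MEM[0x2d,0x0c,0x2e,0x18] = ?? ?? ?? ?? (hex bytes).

#0 dst[0x27+5] := {0xde,0x4e,0x53,0x0c,0x3d}
#1 dst[0x15+8] := {0x9c,0x57,0x4e,0x25,0xde,0x4e,0x53,0x0c}
#2 dst[0x16+5] := {0x0c,0x3d,0xf5,0xe1,0x6a}
#3 dst[0x27+8] := {0x96,0x9e,0xec,0x1a,0x72,0xc6,0x4e,0xbd}
#4 dst[0x0b+6] := {0x1a,0x72,0xc6,0x4e,0xbd,0x18}
#5 dst[0x09+4] := {0xc6,0x4e,0xbd,0x18}
query mem[0x2d]=0x4e, mem[0x0c]=0x18, mem[0x2e]=0xbd, mem[0x18]=0xf5

MEM[0x2d,0x0c,0x2e,0x18] = 4e 18 bd f5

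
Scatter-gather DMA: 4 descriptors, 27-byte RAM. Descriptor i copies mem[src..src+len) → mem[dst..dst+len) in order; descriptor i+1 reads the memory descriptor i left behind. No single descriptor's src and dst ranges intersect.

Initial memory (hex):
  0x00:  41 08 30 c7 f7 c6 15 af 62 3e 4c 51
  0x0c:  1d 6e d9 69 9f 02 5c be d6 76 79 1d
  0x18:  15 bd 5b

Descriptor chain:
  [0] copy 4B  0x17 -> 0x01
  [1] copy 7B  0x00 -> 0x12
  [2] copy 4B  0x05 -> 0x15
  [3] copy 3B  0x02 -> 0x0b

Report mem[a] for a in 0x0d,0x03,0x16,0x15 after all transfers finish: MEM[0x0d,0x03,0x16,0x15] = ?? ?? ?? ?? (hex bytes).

#0 dst[0x01+4] := {0x1d,0x15,0xbd,0x5b}
#1 dst[0x12+7] := {0x41,0x1d,0x15,0xbd,0x5b,0xc6,0x15}
#2 dst[0x15+4] := {0xc6,0x15,0xaf,0x62}
#3 dst[0x0b+3] := {0x15,0xbd,0x5b}
query mem[0x0d]=0x5b, mem[0x03]=0xbd, mem[0x16]=0x15, mem[0x15]=0xc6

MEM[0x0d,0x03,0x16,0x15] = 5b bd 15 c6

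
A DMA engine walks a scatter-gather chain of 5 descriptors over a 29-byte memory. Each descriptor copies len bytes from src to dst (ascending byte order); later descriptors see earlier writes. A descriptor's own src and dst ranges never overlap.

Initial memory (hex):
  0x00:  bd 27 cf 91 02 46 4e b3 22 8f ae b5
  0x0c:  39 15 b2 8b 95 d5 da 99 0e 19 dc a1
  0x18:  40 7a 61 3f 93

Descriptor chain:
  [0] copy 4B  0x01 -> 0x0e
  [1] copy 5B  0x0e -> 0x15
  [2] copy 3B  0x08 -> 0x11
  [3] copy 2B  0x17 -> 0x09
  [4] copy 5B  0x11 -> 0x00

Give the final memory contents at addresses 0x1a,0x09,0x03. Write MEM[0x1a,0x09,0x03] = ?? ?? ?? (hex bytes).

[0] 0x01->0x0e len=4 : 27 cf 91 02
[1] 0x0e->0x15 len=5 : 27 cf 91 02 da
[2] 0x08->0x11 len=3 : 22 8f ae
[3] 0x17->0x09 len=2 : 91 02
[4] 0x11->0x00 len=5 : 22 8f ae 0e 27
query mem[0x1a]=0x61, mem[0x09]=0x91, mem[0x03]=0x0e

MEM[0x1a,0x09,0x03] = 61 91 0e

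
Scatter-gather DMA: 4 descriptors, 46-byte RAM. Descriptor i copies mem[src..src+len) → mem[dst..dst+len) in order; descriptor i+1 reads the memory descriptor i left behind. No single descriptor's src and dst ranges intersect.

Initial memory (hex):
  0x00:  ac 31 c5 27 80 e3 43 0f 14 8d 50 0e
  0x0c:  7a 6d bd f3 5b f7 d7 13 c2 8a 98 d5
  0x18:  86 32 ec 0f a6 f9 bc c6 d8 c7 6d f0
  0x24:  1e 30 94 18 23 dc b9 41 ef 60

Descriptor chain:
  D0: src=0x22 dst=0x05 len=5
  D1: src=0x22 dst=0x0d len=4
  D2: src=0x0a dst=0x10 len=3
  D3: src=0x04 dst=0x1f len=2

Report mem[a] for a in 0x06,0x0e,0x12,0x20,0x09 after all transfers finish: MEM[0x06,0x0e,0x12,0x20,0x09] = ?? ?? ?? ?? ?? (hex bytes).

  after D0: wrote 5B at 0x05 = 6df01e3094
  after D1: wrote 4B at 0x0d = 6df01e30
  after D2: wrote 3B at 0x10 = 500e7a
  after D3: wrote 2B at 0x1f = 806d
query mem[0x06]=0xf0, mem[0x0e]=0xf0, mem[0x12]=0x7a, mem[0x20]=0x6d, mem[0x09]=0x94

MEM[0x06,0x0e,0x12,0x20,0x09] = f0 f0 7a 6d 94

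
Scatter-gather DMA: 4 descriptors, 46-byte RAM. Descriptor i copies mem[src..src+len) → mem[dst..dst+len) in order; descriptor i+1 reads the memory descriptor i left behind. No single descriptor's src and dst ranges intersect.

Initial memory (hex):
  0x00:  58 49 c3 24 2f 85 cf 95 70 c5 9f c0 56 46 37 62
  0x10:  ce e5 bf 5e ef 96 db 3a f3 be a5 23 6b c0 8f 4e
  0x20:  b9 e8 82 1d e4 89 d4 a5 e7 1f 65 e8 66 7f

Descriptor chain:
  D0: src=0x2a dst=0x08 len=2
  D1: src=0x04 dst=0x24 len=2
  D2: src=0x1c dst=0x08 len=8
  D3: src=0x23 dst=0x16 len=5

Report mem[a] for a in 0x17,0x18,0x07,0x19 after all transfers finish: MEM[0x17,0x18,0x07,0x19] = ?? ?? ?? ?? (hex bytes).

[0] 0x2a->0x08 len=2 : 65 e8
[1] 0x04->0x24 len=2 : 2f 85
[2] 0x1c->0x08 len=8 : 6b c0 8f 4e b9 e8 82 1d
[3] 0x23->0x16 len=5 : 1d 2f 85 d4 a5
query mem[0x17]=0x2f, mem[0x18]=0x85, mem[0x07]=0x95, mem[0x19]=0xd4

MEM[0x17,0x18,0x07,0x19] = 2f 85 95 d4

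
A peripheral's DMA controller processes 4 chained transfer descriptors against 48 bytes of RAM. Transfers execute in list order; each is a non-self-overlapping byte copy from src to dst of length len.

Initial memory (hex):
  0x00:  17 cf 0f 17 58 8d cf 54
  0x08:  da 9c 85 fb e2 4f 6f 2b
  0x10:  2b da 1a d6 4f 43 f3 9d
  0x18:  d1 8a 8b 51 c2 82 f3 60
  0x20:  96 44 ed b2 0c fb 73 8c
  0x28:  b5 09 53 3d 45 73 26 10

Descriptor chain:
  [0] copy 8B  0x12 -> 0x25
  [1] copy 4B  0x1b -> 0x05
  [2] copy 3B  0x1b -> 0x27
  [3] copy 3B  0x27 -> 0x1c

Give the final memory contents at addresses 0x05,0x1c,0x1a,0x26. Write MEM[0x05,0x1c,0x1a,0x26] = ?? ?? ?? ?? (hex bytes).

D0: mem[0x25..0x2c] <- [1a d6 4f 43 f3 9d d1 8a]
D1: mem[0x05..0x08] <- [51 c2 82 f3]
D2: mem[0x27..0x29] <- [51 c2 82]
D3: mem[0x1c..0x1e] <- [51 c2 82]
query mem[0x05]=0x51, mem[0x1c]=0x51, mem[0x1a]=0x8b, mem[0x26]=0xd6

MEM[0x05,0x1c,0x1a,0x26] = 51 51 8b d6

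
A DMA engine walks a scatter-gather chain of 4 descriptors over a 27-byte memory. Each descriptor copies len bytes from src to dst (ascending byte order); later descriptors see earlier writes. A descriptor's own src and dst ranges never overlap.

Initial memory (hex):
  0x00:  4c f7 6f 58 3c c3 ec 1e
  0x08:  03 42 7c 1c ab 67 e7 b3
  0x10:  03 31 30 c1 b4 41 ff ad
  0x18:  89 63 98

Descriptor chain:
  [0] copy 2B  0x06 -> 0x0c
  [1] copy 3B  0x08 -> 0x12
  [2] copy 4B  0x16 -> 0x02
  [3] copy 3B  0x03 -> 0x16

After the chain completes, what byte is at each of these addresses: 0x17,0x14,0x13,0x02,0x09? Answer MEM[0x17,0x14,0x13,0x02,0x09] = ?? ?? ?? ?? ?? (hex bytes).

#0 dst[0x0c+2] := {0xec,0x1e}
#1 dst[0x12+3] := {0x03,0x42,0x7c}
#2 dst[0x02+4] := {0xff,0xad,0x89,0x63}
#3 dst[0x16+3] := {0xad,0x89,0x63}
query mem[0x17]=0x89, mem[0x14]=0x7c, mem[0x13]=0x42, mem[0x02]=0xff, mem[0x09]=0x42

MEM[0x17,0x14,0x13,0x02,0x09] = 89 7c 42 ff 42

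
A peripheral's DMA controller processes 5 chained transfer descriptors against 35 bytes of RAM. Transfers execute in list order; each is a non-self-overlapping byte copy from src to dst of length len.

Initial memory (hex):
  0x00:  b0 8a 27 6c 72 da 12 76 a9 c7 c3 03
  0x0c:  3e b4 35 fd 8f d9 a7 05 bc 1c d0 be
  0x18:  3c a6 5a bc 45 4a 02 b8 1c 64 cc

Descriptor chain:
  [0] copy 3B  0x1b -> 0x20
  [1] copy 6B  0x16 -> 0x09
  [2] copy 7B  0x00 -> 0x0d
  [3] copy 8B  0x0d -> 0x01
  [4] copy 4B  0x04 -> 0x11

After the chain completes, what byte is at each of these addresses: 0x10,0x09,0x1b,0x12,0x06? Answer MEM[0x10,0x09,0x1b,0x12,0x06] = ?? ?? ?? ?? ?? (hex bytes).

[0] 0x1b->0x20 len=3 : bc 45 4a
[1] 0x16->0x09 len=6 : d0 be 3c a6 5a bc
[2] 0x00->0x0d len=7 : b0 8a 27 6c 72 da 12
[3] 0x0d->0x01 len=8 : b0 8a 27 6c 72 da 12 bc
[4] 0x04->0x11 len=4 : 6c 72 da 12
query mem[0x10]=0x6c, mem[0x09]=0xd0, mem[0x1b]=0xbc, mem[0x12]=0x72, mem[0x06]=0xda

MEM[0x10,0x09,0x1b,0x12,0x06] = 6c d0 bc 72 da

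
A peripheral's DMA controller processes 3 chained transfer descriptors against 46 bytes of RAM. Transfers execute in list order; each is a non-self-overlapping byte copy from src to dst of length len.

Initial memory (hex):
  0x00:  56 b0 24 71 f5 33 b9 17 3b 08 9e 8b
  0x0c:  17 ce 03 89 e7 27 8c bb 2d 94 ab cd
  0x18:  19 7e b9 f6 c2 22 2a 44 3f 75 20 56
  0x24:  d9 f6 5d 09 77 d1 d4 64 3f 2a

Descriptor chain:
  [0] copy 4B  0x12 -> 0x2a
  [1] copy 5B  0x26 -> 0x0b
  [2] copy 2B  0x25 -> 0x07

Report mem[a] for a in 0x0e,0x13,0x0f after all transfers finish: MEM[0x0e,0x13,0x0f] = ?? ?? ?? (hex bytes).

MEM[0x0e,0x13,0x0f] = d1 bb 8c

  after D0: wrote 4B at 0x2a = 8cbb2d94
  after D1: wrote 5B at 0x0b = 5d0977d18c
  after D2: wrote 2B at 0x07 = f65d
query mem[0x0e]=0xd1, mem[0x13]=0xbb, mem[0x0f]=0x8c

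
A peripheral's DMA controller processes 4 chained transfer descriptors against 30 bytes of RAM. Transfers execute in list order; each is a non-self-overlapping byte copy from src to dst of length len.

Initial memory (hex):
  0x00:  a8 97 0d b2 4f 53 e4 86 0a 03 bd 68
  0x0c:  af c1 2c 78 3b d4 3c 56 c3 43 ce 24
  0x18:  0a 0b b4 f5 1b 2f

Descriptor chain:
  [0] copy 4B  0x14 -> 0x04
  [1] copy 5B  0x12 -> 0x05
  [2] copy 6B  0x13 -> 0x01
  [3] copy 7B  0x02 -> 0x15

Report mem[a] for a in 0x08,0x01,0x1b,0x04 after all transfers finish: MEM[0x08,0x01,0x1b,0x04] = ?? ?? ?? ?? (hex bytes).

  after D0: wrote 4B at 0x04 = c343ce24
  after D1: wrote 5B at 0x05 = 3c56c343ce
  after D2: wrote 6B at 0x01 = 56c343ce240a
  after D3: wrote 7B at 0x15 = c343ce240ac343
query mem[0x08]=0x43, mem[0x01]=0x56, mem[0x1b]=0x43, mem[0x04]=0xce

MEM[0x08,0x01,0x1b,0x04] = 43 56 43 ce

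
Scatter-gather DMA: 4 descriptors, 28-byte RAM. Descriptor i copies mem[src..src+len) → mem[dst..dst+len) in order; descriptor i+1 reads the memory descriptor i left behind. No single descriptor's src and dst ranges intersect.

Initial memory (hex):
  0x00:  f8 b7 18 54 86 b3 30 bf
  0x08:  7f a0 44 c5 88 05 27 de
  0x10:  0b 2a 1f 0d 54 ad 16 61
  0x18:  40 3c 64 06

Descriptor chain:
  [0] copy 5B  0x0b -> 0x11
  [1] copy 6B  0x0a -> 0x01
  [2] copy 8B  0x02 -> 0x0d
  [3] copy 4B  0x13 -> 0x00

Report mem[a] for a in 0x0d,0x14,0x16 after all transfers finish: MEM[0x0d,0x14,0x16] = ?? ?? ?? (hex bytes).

  after D0: wrote 5B at 0x11 = c5880527de
  after D1: wrote 6B at 0x01 = 44c5880527de
  after D2: wrote 8B at 0x0d = c5880527debf7fa0
  after D3: wrote 4B at 0x00 = 7fa0de16
query mem[0x0d]=0xc5, mem[0x14]=0xa0, mem[0x16]=0x16

MEM[0x0d,0x14,0x16] = c5 a0 16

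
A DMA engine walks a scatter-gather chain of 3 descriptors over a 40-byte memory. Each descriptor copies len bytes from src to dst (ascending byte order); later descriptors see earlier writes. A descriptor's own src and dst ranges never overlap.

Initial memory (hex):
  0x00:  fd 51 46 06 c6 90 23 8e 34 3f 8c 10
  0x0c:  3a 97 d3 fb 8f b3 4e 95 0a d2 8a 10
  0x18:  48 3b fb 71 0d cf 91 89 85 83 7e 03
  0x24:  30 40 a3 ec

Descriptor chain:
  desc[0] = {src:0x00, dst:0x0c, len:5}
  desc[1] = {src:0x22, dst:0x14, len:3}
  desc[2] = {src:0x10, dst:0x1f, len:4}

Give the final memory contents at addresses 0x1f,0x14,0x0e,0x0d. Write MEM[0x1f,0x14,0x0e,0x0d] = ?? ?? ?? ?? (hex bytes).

D0: mem[0x0c..0x10] <- [fd 51 46 06 c6]
D1: mem[0x14..0x16] <- [7e 03 30]
D2: mem[0x1f..0x22] <- [c6 b3 4e 95]
query mem[0x1f]=0xc6, mem[0x14]=0x7e, mem[0x0e]=0x46, mem[0x0d]=0x51

MEM[0x1f,0x14,0x0e,0x0d] = c6 7e 46 51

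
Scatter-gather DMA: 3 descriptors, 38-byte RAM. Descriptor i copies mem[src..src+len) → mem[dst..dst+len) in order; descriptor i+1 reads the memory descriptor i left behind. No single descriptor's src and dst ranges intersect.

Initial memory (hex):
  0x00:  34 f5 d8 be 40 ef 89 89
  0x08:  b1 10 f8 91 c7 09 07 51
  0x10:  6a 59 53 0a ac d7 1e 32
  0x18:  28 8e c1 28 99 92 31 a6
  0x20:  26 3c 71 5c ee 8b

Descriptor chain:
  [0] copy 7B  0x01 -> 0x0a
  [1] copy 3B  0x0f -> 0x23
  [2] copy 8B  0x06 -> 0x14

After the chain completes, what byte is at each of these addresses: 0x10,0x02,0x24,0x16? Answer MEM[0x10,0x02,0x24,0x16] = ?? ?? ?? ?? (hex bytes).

D0: mem[0x0a..0x10] <- [f5 d8 be 40 ef 89 89]
D1: mem[0x23..0x25] <- [89 89 59]
D2: mem[0x14..0x1b] <- [89 89 b1 10 f5 d8 be 40]
query mem[0x10]=0x89, mem[0x02]=0xd8, mem[0x24]=0x89, mem[0x16]=0xb1

MEM[0x10,0x02,0x24,0x16] = 89 d8 89 b1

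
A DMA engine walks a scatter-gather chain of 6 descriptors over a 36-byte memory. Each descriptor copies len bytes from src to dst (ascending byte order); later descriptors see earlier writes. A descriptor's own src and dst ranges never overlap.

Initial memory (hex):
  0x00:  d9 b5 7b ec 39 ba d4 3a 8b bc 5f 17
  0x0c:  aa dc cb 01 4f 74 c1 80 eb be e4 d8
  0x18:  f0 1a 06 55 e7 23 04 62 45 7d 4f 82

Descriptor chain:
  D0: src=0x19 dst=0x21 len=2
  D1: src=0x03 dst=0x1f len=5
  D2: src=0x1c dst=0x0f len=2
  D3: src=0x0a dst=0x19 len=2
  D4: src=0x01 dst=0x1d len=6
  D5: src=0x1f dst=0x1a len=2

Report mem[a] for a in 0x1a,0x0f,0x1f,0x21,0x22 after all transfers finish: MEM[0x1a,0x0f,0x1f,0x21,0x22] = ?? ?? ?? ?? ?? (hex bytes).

  after D0: wrote 2B at 0x21 = 1a06
  after D1: wrote 5B at 0x1f = ec39bad43a
  after D2: wrote 2B at 0x0f = e723
  after D3: wrote 2B at 0x19 = 5f17
  after D4: wrote 6B at 0x1d = b57bec39bad4
  after D5: wrote 2B at 0x1a = ec39
query mem[0x1a]=0xec, mem[0x0f]=0xe7, mem[0x1f]=0xec, mem[0x21]=0xba, mem[0x22]=0xd4

MEM[0x1a,0x0f,0x1f,0x21,0x22] = ec e7 ec ba d4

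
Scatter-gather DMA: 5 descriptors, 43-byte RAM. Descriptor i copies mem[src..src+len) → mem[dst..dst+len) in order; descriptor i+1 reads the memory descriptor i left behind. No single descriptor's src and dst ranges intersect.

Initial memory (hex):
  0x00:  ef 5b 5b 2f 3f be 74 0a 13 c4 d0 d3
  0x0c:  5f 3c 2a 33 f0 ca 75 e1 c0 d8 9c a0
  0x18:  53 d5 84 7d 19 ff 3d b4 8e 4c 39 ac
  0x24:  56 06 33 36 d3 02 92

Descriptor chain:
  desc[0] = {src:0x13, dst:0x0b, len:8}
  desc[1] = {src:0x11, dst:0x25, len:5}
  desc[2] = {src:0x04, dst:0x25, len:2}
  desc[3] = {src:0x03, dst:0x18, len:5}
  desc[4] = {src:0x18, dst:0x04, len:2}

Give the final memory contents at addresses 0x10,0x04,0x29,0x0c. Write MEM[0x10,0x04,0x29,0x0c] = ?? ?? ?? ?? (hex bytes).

MEM[0x10,0x04,0x29,0x0c] = 53 2f d8 c0

  after D0: wrote 8B at 0x0b = e1c0d89ca053d584
  after D1: wrote 5B at 0x25 = d584e1c0d8
  after D2: wrote 2B at 0x25 = 3fbe
  after D3: wrote 5B at 0x18 = 2f3fbe740a
  after D4: wrote 2B at 0x04 = 2f3f
query mem[0x10]=0x53, mem[0x04]=0x2f, mem[0x29]=0xd8, mem[0x0c]=0xc0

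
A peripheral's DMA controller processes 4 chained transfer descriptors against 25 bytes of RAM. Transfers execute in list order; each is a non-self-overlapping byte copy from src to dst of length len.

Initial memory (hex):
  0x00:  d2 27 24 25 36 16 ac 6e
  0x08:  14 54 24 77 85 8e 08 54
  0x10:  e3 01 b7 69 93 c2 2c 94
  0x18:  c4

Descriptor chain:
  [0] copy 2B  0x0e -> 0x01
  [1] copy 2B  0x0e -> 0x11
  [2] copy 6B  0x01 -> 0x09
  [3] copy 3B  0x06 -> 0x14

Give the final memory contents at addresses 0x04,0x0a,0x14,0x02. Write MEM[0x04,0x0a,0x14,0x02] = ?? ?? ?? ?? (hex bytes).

MEM[0x04,0x0a,0x14,0x02] = 36 54 ac 54

#0 dst[0x01+2] := {0x08,0x54}
#1 dst[0x11+2] := {0x08,0x54}
#2 dst[0x09+6] := {0x08,0x54,0x25,0x36,0x16,0xac}
#3 dst[0x14+3] := {0xac,0x6e,0x14}
query mem[0x04]=0x36, mem[0x0a]=0x54, mem[0x14]=0xac, mem[0x02]=0x54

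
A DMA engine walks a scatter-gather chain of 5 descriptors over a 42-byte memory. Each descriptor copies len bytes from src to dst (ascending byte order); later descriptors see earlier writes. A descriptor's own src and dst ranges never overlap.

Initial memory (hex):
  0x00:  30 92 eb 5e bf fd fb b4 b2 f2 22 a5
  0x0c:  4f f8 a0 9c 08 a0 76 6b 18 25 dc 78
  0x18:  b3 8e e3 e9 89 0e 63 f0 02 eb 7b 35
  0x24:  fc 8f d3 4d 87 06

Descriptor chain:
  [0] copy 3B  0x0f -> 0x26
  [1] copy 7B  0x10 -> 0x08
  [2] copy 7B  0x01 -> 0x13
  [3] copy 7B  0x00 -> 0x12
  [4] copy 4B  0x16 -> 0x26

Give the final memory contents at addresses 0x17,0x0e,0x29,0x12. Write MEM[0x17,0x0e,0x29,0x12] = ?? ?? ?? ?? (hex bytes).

MEM[0x17,0x0e,0x29,0x12] = fd dc b4 30

[0] 0x0f->0x26 len=3 : 9c 08 a0
[1] 0x10->0x08 len=7 : 08 a0 76 6b 18 25 dc
[2] 0x01->0x13 len=7 : 92 eb 5e bf fd fb b4
[3] 0x00->0x12 len=7 : 30 92 eb 5e bf fd fb
[4] 0x16->0x26 len=4 : bf fd fb b4
query mem[0x17]=0xfd, mem[0x0e]=0xdc, mem[0x29]=0xb4, mem[0x12]=0x30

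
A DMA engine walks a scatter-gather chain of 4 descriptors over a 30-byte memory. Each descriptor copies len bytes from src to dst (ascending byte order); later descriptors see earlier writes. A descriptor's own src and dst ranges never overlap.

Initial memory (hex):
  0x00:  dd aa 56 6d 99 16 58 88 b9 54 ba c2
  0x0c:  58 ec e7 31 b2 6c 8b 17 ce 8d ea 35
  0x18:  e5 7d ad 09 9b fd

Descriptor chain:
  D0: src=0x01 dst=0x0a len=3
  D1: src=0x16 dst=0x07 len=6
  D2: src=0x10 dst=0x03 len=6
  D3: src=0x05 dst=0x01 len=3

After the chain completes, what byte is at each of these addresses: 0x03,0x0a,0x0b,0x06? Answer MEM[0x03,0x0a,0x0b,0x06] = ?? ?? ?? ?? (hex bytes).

  after D0: wrote 3B at 0x0a = aa566d
  after D1: wrote 6B at 0x07 = ea35e57dad09
  after D2: wrote 6B at 0x03 = b26c8b17ce8d
  after D3: wrote 3B at 0x01 = 8b17ce
query mem[0x03]=0xce, mem[0x0a]=0x7d, mem[0x0b]=0xad, mem[0x06]=0x17

MEM[0x03,0x0a,0x0b,0x06] = ce 7d ad 17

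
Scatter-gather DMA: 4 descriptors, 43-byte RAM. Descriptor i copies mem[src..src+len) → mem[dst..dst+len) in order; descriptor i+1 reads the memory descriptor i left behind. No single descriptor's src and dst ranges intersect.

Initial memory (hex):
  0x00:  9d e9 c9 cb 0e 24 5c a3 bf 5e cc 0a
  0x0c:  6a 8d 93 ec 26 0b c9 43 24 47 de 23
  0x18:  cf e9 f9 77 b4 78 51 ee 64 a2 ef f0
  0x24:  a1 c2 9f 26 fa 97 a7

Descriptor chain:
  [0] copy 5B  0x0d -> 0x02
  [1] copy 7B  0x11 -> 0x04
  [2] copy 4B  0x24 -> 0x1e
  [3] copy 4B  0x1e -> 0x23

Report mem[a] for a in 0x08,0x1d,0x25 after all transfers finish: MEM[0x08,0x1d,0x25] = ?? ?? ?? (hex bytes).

D0: mem[0x02..0x06] <- [8d 93 ec 26 0b]
D1: mem[0x04..0x0a] <- [0b c9 43 24 47 de 23]
D2: mem[0x1e..0x21] <- [a1 c2 9f 26]
D3: mem[0x23..0x26] <- [a1 c2 9f 26]
query mem[0x08]=0x47, mem[0x1d]=0x78, mem[0x25]=0x9f

MEM[0x08,0x1d,0x25] = 47 78 9f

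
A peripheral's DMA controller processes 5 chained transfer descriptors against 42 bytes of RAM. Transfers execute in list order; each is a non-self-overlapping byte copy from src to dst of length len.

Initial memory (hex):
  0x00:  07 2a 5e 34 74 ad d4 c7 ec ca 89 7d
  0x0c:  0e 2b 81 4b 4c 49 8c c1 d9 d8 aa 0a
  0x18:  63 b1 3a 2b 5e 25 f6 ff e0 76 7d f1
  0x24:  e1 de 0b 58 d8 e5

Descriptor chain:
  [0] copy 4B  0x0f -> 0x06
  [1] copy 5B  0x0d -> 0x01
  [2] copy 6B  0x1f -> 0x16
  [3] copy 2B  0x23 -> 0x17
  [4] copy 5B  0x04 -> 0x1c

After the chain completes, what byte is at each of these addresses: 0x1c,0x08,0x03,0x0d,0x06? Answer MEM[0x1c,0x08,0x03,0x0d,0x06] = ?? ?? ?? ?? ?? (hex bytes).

[0] 0x0f->0x06 len=4 : 4b 4c 49 8c
[1] 0x0d->0x01 len=5 : 2b 81 4b 4c 49
[2] 0x1f->0x16 len=6 : ff e0 76 7d f1 e1
[3] 0x23->0x17 len=2 : f1 e1
[4] 0x04->0x1c len=5 : 4c 49 4b 4c 49
query mem[0x1c]=0x4c, mem[0x08]=0x49, mem[0x03]=0x4b, mem[0x0d]=0x2b, mem[0x06]=0x4b

MEM[0x1c,0x08,0x03,0x0d,0x06] = 4c 49 4b 2b 4b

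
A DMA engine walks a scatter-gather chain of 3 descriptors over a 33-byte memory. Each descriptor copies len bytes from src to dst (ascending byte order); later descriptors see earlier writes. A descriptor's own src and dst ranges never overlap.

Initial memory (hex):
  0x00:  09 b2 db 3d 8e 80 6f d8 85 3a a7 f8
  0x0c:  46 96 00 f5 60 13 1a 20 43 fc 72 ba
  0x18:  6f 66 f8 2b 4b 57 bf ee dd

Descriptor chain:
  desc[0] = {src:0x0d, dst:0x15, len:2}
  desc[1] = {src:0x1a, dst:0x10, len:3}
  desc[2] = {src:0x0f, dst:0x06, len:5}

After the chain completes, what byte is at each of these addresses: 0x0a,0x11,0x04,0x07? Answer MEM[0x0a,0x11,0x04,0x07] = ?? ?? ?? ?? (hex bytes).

MEM[0x0a,0x11,0x04,0x07] = 20 2b 8e f8

  after D0: wrote 2B at 0x15 = 9600
  after D1: wrote 3B at 0x10 = f82b4b
  after D2: wrote 5B at 0x06 = f5f82b4b20
query mem[0x0a]=0x20, mem[0x11]=0x2b, mem[0x04]=0x8e, mem[0x07]=0xf8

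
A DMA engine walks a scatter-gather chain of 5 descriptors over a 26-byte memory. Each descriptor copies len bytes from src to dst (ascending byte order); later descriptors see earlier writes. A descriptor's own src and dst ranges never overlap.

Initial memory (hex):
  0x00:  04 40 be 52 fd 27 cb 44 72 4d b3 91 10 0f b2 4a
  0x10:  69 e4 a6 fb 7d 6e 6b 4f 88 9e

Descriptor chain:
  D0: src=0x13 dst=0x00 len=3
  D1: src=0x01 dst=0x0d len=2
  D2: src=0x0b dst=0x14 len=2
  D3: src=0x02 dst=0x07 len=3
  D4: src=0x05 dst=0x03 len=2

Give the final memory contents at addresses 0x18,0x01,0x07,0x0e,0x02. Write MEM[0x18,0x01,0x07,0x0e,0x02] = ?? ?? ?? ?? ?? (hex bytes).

MEM[0x18,0x01,0x07,0x0e,0x02] = 88 7d 6e 6e 6e

#0 dst[0x00+3] := {0xfb,0x7d,0x6e}
#1 dst[0x0d+2] := {0x7d,0x6e}
#2 dst[0x14+2] := {0x91,0x10}
#3 dst[0x07+3] := {0x6e,0x52,0xfd}
#4 dst[0x03+2] := {0x27,0xcb}
query mem[0x18]=0x88, mem[0x01]=0x7d, mem[0x07]=0x6e, mem[0x0e]=0x6e, mem[0x02]=0x6e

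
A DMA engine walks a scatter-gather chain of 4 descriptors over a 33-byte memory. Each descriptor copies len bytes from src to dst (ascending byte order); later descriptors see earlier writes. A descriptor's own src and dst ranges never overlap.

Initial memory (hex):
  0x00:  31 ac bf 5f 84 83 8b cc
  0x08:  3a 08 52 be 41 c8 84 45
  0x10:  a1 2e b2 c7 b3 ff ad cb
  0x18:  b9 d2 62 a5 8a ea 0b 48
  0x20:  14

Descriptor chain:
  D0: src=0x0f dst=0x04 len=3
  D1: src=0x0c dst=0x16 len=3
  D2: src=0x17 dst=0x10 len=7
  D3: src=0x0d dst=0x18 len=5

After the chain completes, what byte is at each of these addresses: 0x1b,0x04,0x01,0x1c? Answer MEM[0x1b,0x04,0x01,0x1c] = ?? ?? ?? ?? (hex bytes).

[0] 0x0f->0x04 len=3 : 45 a1 2e
[1] 0x0c->0x16 len=3 : 41 c8 84
[2] 0x17->0x10 len=7 : c8 84 d2 62 a5 8a ea
[3] 0x0d->0x18 len=5 : c8 84 45 c8 84
query mem[0x1b]=0xc8, mem[0x04]=0x45, mem[0x01]=0xac, mem[0x1c]=0x84

MEM[0x1b,0x04,0x01,0x1c] = c8 45 ac 84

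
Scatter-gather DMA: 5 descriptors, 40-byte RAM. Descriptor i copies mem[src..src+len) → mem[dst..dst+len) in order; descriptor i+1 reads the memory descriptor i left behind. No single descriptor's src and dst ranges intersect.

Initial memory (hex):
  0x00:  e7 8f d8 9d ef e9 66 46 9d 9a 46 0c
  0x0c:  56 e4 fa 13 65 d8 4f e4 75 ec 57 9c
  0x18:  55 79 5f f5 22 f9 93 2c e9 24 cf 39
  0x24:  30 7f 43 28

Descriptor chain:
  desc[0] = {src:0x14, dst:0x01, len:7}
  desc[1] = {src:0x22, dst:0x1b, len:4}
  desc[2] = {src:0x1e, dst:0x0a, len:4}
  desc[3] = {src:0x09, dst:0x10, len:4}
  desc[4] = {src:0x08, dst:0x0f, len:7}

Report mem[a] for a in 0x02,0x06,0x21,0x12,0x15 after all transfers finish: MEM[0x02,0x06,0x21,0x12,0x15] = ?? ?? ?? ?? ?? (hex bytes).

MEM[0x02,0x06,0x21,0x12,0x15] = ec 79 24 2c fa

  after D0: wrote 7B at 0x01 = 75ec579c55795f
  after D1: wrote 4B at 0x1b = cf39307f
  after D2: wrote 4B at 0x0a = 7f2ce924
  after D3: wrote 4B at 0x10 = 9a7f2ce9
  after D4: wrote 7B at 0x0f = 9d9a7f2ce924fa
query mem[0x02]=0xec, mem[0x06]=0x79, mem[0x21]=0x24, mem[0x12]=0x2c, mem[0x15]=0xfa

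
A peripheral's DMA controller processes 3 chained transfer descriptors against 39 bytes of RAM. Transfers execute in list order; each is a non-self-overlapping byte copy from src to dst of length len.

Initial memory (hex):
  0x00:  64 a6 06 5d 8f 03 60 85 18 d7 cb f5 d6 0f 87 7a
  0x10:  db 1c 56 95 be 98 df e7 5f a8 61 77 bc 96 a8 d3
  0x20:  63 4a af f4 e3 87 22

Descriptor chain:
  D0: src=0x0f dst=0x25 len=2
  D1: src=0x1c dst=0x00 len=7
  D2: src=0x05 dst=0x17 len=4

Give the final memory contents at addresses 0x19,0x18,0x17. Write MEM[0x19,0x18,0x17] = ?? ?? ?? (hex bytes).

MEM[0x19,0x18,0x17] = 85 af 4a

D0: mem[0x25..0x26] <- [7a db]
D1: mem[0x00..0x06] <- [bc 96 a8 d3 63 4a af]
D2: mem[0x17..0x1a] <- [4a af 85 18]
query mem[0x19]=0x85, mem[0x18]=0xaf, mem[0x17]=0x4a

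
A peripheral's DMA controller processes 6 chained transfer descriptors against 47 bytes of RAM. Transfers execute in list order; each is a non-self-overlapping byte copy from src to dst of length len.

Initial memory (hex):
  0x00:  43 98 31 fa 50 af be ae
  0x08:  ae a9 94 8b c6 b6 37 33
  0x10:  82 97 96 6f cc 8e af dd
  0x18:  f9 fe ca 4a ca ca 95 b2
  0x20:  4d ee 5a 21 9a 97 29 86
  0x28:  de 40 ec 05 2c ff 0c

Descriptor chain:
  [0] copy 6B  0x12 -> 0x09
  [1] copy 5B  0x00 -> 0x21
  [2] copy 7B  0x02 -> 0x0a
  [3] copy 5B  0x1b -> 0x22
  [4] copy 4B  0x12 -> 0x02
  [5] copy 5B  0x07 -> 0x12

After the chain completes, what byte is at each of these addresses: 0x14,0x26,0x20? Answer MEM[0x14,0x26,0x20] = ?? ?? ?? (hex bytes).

  after D0: wrote 6B at 0x09 = 966fcc8eafdd
  after D1: wrote 5B at 0x21 = 439831fa50
  after D2: wrote 7B at 0x0a = 31fa50afbeaeae
  after D3: wrote 5B at 0x22 = 4acaca95b2
  after D4: wrote 4B at 0x02 = 966fcc8e
  after D5: wrote 5B at 0x12 = aeae9631fa
query mem[0x14]=0x96, mem[0x26]=0xb2, mem[0x20]=0x4d

MEM[0x14,0x26,0x20] = 96 b2 4d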